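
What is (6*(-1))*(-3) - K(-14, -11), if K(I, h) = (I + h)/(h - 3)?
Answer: 227/14 ≈ 16.214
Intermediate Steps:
K(I, h) = (I + h)/(-3 + h)
(6*(-1))*(-3) - K(-14, -11) = (6*(-1))*(-3) - (-14 - 11)/(-3 - 11) = -6*(-3) - (-25)/(-14) = 18 - (-1)*(-25)/14 = 18 - 1*25/14 = 18 - 25/14 = 227/14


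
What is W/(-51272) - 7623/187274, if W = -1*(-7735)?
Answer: -4161563/21723784 ≈ -0.19157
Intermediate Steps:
W = 7735
W/(-51272) - 7623/187274 = 7735/(-51272) - 7623/187274 = 7735*(-1/51272) - 7623*1/187274 = -35/232 - 7623/187274 = -4161563/21723784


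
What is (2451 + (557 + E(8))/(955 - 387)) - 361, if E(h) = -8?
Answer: 1187669/568 ≈ 2091.0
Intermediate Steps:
(2451 + (557 + E(8))/(955 - 387)) - 361 = (2451 + (557 - 8)/(955 - 387)) - 361 = (2451 + 549/568) - 361 = 1392717/568 - 361 = 1187669/568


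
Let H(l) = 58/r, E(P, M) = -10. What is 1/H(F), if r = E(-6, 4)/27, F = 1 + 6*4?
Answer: -5/783 ≈ -0.0063857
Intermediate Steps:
F = 25 (F = 1 + 24 = 25)
r = -10/27 ≈ -0.37037
H(l) = -783/5 (H(l) = 58/(-10/27) = 58*(-27/10) = -783/5)
1/H(F) = 1/(-783/5) = -5/783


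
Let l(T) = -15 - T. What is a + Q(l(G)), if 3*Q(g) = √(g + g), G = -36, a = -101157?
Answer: -101157 + √42/3 ≈ -1.0115e+5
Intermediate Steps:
Q(g) = √2*√g/3 (Q(g) = √(g + g)/3 = √(2*g)/3 = (√2*√g)/3 = √2*√g/3)
a + Q(l(G)) = -101157 + √2*√(-15 - 1*(-36))/3 = -101157 + √2*√(-15 + 36)/3 = -101157 + √2*√21/3 = -101157 + √42/3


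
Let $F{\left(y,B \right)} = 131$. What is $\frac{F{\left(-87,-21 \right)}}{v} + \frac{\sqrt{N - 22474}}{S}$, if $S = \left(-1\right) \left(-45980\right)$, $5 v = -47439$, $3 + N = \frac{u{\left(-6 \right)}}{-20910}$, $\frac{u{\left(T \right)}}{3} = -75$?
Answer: $- \frac{655}{47439} + \frac{i \sqrt{43678094662}}{64096120} \approx -0.013807 + 0.0032606 i$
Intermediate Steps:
$u{\left(T \right)} = -225$ ($u{\left(T \right)} = 3 \left(-75\right) = -225$)
$N = - \frac{4167}{1394}$ ($N = -3 - \frac{225}{-20910} = -3 - - \frac{15}{1394} = -3 + \frac{15}{1394} = - \frac{4167}{1394} \approx -2.9892$)
$v = - \frac{47439}{5}$ ($v = \frac{1}{5} \left(-47439\right) = - \frac{47439}{5} \approx -9487.8$)
$S = 45980$
$\frac{F{\left(-87,-21 \right)}}{v} + \frac{\sqrt{N - 22474}}{S} = \frac{131}{- \frac{47439}{5}} + \frac{\sqrt{- \frac{4167}{1394} - 22474}}{45980} = 131 \left(- \frac{5}{47439}\right) + \sqrt{- \frac{31332923}{1394}} \cdot \frac{1}{45980} = - \frac{655}{47439} + \frac{i \sqrt{43678094662}}{1394} \cdot \frac{1}{45980} = - \frac{655}{47439} + \frac{i \sqrt{43678094662}}{64096120}$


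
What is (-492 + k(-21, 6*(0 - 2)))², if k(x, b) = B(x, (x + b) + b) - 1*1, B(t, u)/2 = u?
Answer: 339889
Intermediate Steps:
B(t, u) = 2*u
k(x, b) = -1 + 2*x + 4*b (k(x, b) = 2*((x + b) + b) - 1*1 = 2*((b + x) + b) - 1 = 2*(x + 2*b) - 1 = (2*x + 4*b) - 1 = -1 + 2*x + 4*b)
(-492 + k(-21, 6*(0 - 2)))² = (-492 + (-1 + 2*(-21) + 4*(6*(0 - 2))))² = (-492 + (-1 - 42 + 4*(6*(-2))))² = (-492 + (-1 - 42 + 4*(-12)))² = (-492 + (-1 - 42 - 48))² = (-492 - 91)² = (-583)² = 339889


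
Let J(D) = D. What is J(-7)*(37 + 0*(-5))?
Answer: -259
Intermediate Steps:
J(-7)*(37 + 0*(-5)) = -7*(37 + 0*(-5)) = -7*(37 + 0) = -7*37 = -259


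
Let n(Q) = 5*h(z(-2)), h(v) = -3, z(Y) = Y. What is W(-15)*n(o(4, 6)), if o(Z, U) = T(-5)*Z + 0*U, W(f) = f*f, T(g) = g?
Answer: -3375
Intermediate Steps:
W(f) = f²
o(Z, U) = -5*Z (o(Z, U) = -5*Z + 0*U = -5*Z + 0 = -5*Z)
n(Q) = -15 (n(Q) = 5*(-3) = -15)
W(-15)*n(o(4, 6)) = (-15)²*(-15) = 225*(-15) = -3375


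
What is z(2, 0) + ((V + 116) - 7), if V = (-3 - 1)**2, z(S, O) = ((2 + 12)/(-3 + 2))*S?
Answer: 97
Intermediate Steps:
z(S, O) = -14*S (z(S, O) = (14/(-1))*S = (14*(-1))*S = -14*S)
V = 16 (V = (-4)**2 = 16)
z(2, 0) + ((V + 116) - 7) = -14*2 + ((16 + 116) - 7) = -28 + (132 - 7) = -28 + 125 = 97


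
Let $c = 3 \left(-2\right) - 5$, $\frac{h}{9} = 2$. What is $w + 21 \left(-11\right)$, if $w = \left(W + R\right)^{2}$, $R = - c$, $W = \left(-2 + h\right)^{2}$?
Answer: $71058$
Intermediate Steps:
$h = 18$ ($h = 9 \cdot 2 = 18$)
$c = -11$ ($c = -6 - 5 = -11$)
$W = 256$ ($W = \left(-2 + 18\right)^{2} = 16^{2} = 256$)
$R = 11$ ($R = \left(-1\right) \left(-11\right) = 11$)
$w = 71289$ ($w = \left(256 + 11\right)^{2} = 267^{2} = 71289$)
$w + 21 \left(-11\right) = 71289 + 21 \left(-11\right) = 71289 - 231 = 71058$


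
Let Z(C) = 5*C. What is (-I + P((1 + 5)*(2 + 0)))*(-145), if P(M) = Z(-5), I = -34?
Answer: -1305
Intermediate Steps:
P(M) = -25 (P(M) = 5*(-5) = -25)
(-I + P((1 + 5)*(2 + 0)))*(-145) = (-1*(-34) - 25)*(-145) = (34 - 25)*(-145) = 9*(-145) = -1305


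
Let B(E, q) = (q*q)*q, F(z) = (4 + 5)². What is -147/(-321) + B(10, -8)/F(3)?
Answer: -50815/8667 ≈ -5.8630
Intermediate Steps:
F(z) = 81 (F(z) = 9² = 81)
B(E, q) = q³ (B(E, q) = q²*q = q³)
-147/(-321) + B(10, -8)/F(3) = -147/(-321) + (-8)³/81 = -147*(-1/321) - 512*1/81 = 49/107 - 512/81 = -50815/8667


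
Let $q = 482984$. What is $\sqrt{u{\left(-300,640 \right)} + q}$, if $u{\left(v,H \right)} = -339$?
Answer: $\sqrt{482645} \approx 694.73$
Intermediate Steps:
$\sqrt{u{\left(-300,640 \right)} + q} = \sqrt{-339 + 482984} = \sqrt{482645}$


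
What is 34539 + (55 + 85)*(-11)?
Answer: 32999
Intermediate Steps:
34539 + (55 + 85)*(-11) = 34539 + 140*(-11) = 34539 - 1540 = 32999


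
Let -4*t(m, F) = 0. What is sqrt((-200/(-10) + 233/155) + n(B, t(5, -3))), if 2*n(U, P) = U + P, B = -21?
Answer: 3*sqrt(117490)/310 ≈ 3.3171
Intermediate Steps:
t(m, F) = 0 (t(m, F) = -1/4*0 = 0)
n(U, P) = P/2 + U/2 (n(U, P) = (U + P)/2 = (P + U)/2 = P/2 + U/2)
sqrt((-200/(-10) + 233/155) + n(B, t(5, -3))) = sqrt((-200/(-10) + 233/155) + ((1/2)*0 + (1/2)*(-21))) = sqrt((-200*(-1/10) + 233*(1/155)) + (0 - 21/2)) = sqrt((20 + 233/155) - 21/2) = sqrt(3333/155 - 21/2) = sqrt(3411/310) = 3*sqrt(117490)/310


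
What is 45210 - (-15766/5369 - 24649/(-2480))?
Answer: 601883334399/13315120 ≈ 45203.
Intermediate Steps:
45210 - (-15766/5369 - 24649/(-2480)) = 45210 - (-15766*1/5369 - 24649*(-1/2480)) = 45210 - (-15766/5369 + 24649/2480) = 45210 - 1*93240801/13315120 = 45210 - 93240801/13315120 = 601883334399/13315120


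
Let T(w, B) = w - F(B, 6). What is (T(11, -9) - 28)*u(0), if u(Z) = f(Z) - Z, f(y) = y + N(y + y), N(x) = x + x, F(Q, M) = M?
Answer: 0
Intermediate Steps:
N(x) = 2*x
T(w, B) = -6 + w (T(w, B) = w - 1*6 = w - 6 = -6 + w)
f(y) = 5*y (f(y) = y + 2*(y + y) = y + 2*(2*y) = y + 4*y = 5*y)
u(Z) = 4*Z (u(Z) = 5*Z - Z = 4*Z)
(T(11, -9) - 28)*u(0) = ((-6 + 11) - 28)*(4*0) = (5 - 28)*0 = -23*0 = 0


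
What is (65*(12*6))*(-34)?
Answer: -159120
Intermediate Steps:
(65*(12*6))*(-34) = (65*72)*(-34) = 4680*(-34) = -159120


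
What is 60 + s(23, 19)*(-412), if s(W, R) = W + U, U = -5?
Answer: -7356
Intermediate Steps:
s(W, R) = -5 + W (s(W, R) = W - 5 = -5 + W)
60 + s(23, 19)*(-412) = 60 + (-5 + 23)*(-412) = 60 + 18*(-412) = 60 - 7416 = -7356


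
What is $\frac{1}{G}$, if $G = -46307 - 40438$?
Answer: $- \frac{1}{86745} \approx -1.1528 \cdot 10^{-5}$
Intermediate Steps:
$G = -86745$ ($G = -46307 - 40438 = -86745$)
$\frac{1}{G} = \frac{1}{-86745} = - \frac{1}{86745}$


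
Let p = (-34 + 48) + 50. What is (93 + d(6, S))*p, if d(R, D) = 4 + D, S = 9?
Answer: 6784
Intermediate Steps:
p = 64 (p = 14 + 50 = 64)
(93 + d(6, S))*p = (93 + (4 + 9))*64 = (93 + 13)*64 = 106*64 = 6784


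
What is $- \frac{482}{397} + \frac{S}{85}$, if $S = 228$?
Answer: $\frac{49546}{33745} \approx 1.4682$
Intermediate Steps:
$- \frac{482}{397} + \frac{S}{85} = - \frac{482}{397} + \frac{228}{85} = \frac{49546}{33745}$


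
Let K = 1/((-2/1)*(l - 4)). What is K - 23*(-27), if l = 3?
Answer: 1243/2 ≈ 621.50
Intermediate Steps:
K = 1/2 (K = 1/((-2/1)*(3 - 4)) = 1/(-2*1*(-1)) = 1/(-2*(-1)) = 1/2 ≈ 0.50000)
K - 23*(-27) = 1/2 - 23*(-27) = 1/2 + 621 = 1243/2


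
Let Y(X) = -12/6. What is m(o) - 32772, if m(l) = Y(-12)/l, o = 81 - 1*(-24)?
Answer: -3441062/105 ≈ -32772.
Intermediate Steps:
Y(X) = -2 (Y(X) = -12*⅙ = -2)
o = 105 (o = 81 + 24 = 105)
m(l) = -2/l
m(o) - 32772 = -2/105 - 32772 = -3441062/105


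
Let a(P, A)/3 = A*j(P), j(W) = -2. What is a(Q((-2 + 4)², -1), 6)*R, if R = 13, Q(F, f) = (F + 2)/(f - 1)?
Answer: -468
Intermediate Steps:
Q(F, f) = (2 + F)/(-1 + f)
a(P, A) = -6*A (a(P, A) = 3*(A*(-2)) = 3*(-2*A) = -6*A)
a(Q((-2 + 4)², -1), 6)*R = -6*6*13 = -36*13 = -468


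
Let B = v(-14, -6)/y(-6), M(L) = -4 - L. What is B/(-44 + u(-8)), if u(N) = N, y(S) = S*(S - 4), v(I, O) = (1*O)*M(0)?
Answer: -1/130 ≈ -0.0076923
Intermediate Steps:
v(I, O) = -4*O (v(I, O) = (1*O)*(-4 - 1*0) = O*(-4 + 0) = O*(-4) = -4*O)
y(S) = S*(-4 + S)
B = 2/5 (B = (-4*(-6))/((-6*(-4 - 6))) = 24/((-6*(-10))) = 24/60 = 24*(1/60) = 2/5 ≈ 0.40000)
B/(-44 + u(-8)) = (2/5)/(-44 - 8) = (2/5)/(-52) = -1/52*2/5 = -1/130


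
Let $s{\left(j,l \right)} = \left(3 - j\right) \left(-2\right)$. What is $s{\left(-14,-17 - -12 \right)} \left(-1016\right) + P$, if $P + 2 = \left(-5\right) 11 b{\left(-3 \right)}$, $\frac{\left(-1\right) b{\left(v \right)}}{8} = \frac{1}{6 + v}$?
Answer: $\frac{104066}{3} \approx 34689.0$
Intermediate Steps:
$b{\left(v \right)} = - \frac{8}{6 + v}$
$P = \frac{434}{3}$ ($P = -2 + \left(-5\right) 11 \left(- \frac{8}{6 - 3}\right) = -2 - 55 \left(- \frac{8}{3}\right) = -2 - 55 \left(\left(-8\right) \frac{1}{3}\right) = -2 - - \frac{440}{3} = -2 + \frac{440}{3} = \frac{434}{3} \approx 144.67$)
$s{\left(j,l \right)} = -6 + 2 j$
$s{\left(-14,-17 - -12 \right)} \left(-1016\right) + P = \left(-6 + 2 \left(-14\right)\right) \left(-1016\right) + \frac{434}{3} = \left(-6 - 28\right) \left(-1016\right) + \frac{434}{3} = \left(-34\right) \left(-1016\right) + \frac{434}{3} = 34544 + \frac{434}{3} = \frac{104066}{3}$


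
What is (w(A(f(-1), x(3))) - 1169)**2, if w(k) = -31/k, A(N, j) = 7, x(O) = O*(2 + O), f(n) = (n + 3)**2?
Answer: 67469796/49 ≈ 1.3769e+6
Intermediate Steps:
f(n) = (3 + n)**2
(w(A(f(-1), x(3))) - 1169)**2 = (-31/7 - 1169)**2 = (-8214/7)**2 = 67469796/49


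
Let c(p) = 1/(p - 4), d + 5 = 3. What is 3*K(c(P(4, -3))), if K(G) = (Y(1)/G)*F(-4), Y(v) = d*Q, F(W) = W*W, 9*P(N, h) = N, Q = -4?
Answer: -4096/3 ≈ -1365.3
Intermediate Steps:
d = -2 (d = -5 + 3 = -2)
P(N, h) = N/9
F(W) = W²
c(p) = 1/(-4 + p)
Y(v) = 8 (Y(v) = -2*(-4) = 8)
K(G) = 128/G (K(G) = (8/G)*(-4)² = (8/G)*16 = 128/G)
3*K(c(P(4, -3))) = 3*(128/(1/(-4 + (⅑)*4))) = 3*(128/(1/(-4 + 4/9))) = 3*(128/(1/(-32/9))) = 3*(128/(-9/32)) = 3*(128*(-32/9)) = 3*(-4096/9) = -4096/3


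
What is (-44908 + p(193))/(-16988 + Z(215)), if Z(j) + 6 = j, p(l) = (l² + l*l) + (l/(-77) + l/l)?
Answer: -759438/430661 ≈ -1.7634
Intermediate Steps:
p(l) = 1 + 2*l² - l/77 (p(l) = (l² + l²) + (l*(-1/77) + 1) = 2*l² + (-l/77 + 1) = 2*l² + (1 - l/77) = 1 + 2*l² - l/77)
Z(j) = -6 + j
(-44908 + p(193))/(-16988 + Z(215)) = (-44908 + (1 + 2*193² - 1/77*193))/(-16988 + (-6 + 215)) = (-44908 + (1 + 2*37249 - 193/77))/(-16988 + 209) = (-44908 + (1 + 74498 - 193/77))/(-16779) = (-44908 + 5736230/77)*(-1/16779) = (2278314/77)*(-1/16779) = -759438/430661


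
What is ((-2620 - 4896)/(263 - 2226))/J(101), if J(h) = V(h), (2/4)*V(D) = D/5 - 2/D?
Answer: 1897790/20004933 ≈ 0.094866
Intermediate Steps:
V(D) = -4/D + 2*D/5 (V(D) = 2*(D/5 - 2/D) = 2*(-2/D + D/5) = -4/D + 2*D/5)
J(h) = -4/h + 2*h/5
((-2620 - 4896)/(263 - 2226))/J(101) = ((-2620 - 4896)/(263 - 2226))/(-4/101 + (⅖)*101) = (-7516/(-1963))/(-4*1/101 + 202/5) = (-7516*(-1/1963))/(-4/101 + 202/5) = 7516/(1963*(20382/505)) = (7516/1963)*(505/20382) = 1897790/20004933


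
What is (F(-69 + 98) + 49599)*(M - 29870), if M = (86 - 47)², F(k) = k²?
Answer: -1429923560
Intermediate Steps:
M = 1521 (M = 39² = 1521)
(F(-69 + 98) + 49599)*(M - 29870) = ((-69 + 98)² + 49599)*(1521 - 29870) = (29² + 49599)*(-28349) = (841 + 49599)*(-28349) = 50440*(-28349) = -1429923560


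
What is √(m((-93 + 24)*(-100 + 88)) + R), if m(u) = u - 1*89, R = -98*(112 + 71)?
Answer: I*√17195 ≈ 131.13*I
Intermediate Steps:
R = -17934 (R = -98*183 = -17934)
m(u) = -89 + u (m(u) = u - 89 = -89 + u)
√(m((-93 + 24)*(-100 + 88)) + R) = √((-89 + (-93 + 24)*(-100 + 88)) - 17934) = √((-89 - 69*(-12)) - 17934) = √((-89 + 828) - 17934) = √(739 - 17934) = √(-17195) = I*√17195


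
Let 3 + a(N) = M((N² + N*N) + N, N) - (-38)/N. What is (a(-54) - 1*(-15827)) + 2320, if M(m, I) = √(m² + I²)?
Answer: 489869/27 + 270*√458 ≈ 23922.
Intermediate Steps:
M(m, I) = √(I² + m²)
a(N) = -3 + √(N² + (N + 2*N²)²) + 38/N (a(N) = -3 + (√(N² + ((N² + N*N) + N)²) - (-38)/N) = -3 + (√(N² + ((N² + N²) + N)²) + 38/N) = -3 + (√(N² + (2*N² + N)²) + 38/N) = -3 + (√(N² + (N + 2*N²)²) + 38/N) = -3 + √(N² + (N + 2*N²)²) + 38/N)
(a(-54) - 1*(-15827)) + 2320 = ((38 - 54*(-3 + √((-54)²*(1 + (1 + 2*(-54))²))))/(-54) - 1*(-15827)) + 2320 = (-(38 - 54*(-3 + √(2916*(1 + (1 - 108)²))))/54 + 15827) + 2320 = (-(38 - 54*(-3 + √(2916*(1 + (-107)²))))/54 + 15827) + 2320 = (-(38 - 54*(-3 + √(2916*(1 + 11449))))/54 + 15827) + 2320 = (-(38 - 54*(-3 + √(2916*11450)))/54 + 15827) + 2320 = (-(38 - 54*(-3 + √33388200))/54 + 15827) + 2320 = (-(38 - 54*(-3 + 270*√458))/54 + 15827) + 2320 = (-(38 + (162 - 14580*√458))/54 + 15827) + 2320 = (-(200 - 14580*√458)/54 + 15827) + 2320 = ((-100/27 + 270*√458) + 15827) + 2320 = (427229/27 + 270*√458) + 2320 = 489869/27 + 270*√458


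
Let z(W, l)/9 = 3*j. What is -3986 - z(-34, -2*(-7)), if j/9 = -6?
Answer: -2528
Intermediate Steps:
j = -54 (j = 9*(-6) = -54)
z(W, l) = -1458 (z(W, l) = 9*(3*(-54)) = 9*(-162) = -1458)
-3986 - z(-34, -2*(-7)) = -3986 - 1*(-1458) = -3986 + 1458 = -2528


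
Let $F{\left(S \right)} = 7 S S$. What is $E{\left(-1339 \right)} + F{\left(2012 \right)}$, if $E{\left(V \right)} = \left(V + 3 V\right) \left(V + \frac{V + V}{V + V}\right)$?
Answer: $35503336$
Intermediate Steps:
$E{\left(V \right)} = 4 V \left(1 + V\right)$ ($E{\left(V \right)} = 4 V \left(V + \frac{2 V}{2 V}\right) = 4 V \left(V + 2 V \frac{1}{2 V}\right) = 4 V \left(V + 1\right) = 4 V \left(1 + V\right)$)
$F{\left(S \right)} = 7 S^{2}$
$E{\left(-1339 \right)} + F{\left(2012 \right)} = 4 \left(-1339\right) \left(1 - 1339\right) + 7 \cdot 2012^{2} = 4 \left(-1339\right) \left(-1338\right) + 7 \cdot 4048144 = 7166328 + 28337008 = 35503336$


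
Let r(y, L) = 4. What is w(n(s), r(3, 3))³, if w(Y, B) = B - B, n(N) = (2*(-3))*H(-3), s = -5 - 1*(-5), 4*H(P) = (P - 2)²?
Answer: 0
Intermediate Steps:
H(P) = (-2 + P)²/4 (H(P) = (P - 2)²/4 = (-2 + P)²/4)
s = 0 (s = -5 + 5 = 0)
n(N) = -75/2 (n(N) = (2*(-3))*((-2 - 3)²/4) = -3*(-5)²/2 = -3*25/2 = -6*25/4 = -75/2)
w(Y, B) = 0
w(n(s), r(3, 3))³ = 0³ = 0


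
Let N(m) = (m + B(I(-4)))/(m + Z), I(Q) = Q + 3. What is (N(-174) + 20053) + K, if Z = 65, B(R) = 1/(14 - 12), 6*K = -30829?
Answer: 4877671/327 ≈ 14916.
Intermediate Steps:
K = -30829/6 (K = (1/6)*(-30829) = -30829/6 ≈ -5138.2)
I(Q) = 3 + Q
B(R) = 1/2
N(m) = (1/2 + m)/(65 + m) (N(m) = (m + 1/2)/(m + 65) = (1/2 + m)/(65 + m))
(N(-174) + 20053) + K = ((1/2 - 174)/(65 - 174) + 20053) - 30829/6 = (-347/2/(-109) + 20053) - 30829/6 = (-1/109*(-347/2) + 20053) - 30829/6 = (347/218 + 20053) - 30829/6 = 4371901/218 - 30829/6 = 4877671/327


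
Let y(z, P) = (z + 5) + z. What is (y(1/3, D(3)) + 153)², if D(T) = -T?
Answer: 226576/9 ≈ 25175.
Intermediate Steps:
y(z, P) = 5 + 2*z (y(z, P) = (5 + z) + z = 5 + 2*z)
(y(1/3, D(3)) + 153)² = ((5 + 2*(1/3)) + 153)² = ((5 + 2*(1*(⅓))) + 153)² = ((5 + 2*(⅓)) + 153)² = ((5 + ⅔) + 153)² = (17/3 + 153)² = (476/3)² = 226576/9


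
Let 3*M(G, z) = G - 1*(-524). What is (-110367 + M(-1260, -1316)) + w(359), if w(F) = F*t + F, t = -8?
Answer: -339376/3 ≈ -1.1313e+5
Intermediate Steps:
w(F) = -7*F (w(F) = F*(-8) + F = -8*F + F = -7*F)
M(G, z) = 524/3 + G/3 (M(G, z) = (G - 1*(-524))/3 = (G + 524)/3 = (524 + G)/3 = 524/3 + G/3)
(-110367 + M(-1260, -1316)) + w(359) = (-110367 + (524/3 + (1/3)*(-1260))) - 7*359 = (-110367 + (524/3 - 420)) - 2513 = (-110367 - 736/3) - 2513 = -331837/3 - 2513 = -339376/3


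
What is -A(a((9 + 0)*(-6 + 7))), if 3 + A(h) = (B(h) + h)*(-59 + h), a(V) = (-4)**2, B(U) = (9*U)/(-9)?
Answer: 3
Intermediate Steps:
B(U) = -U (B(U) = (9*U)*(-1/9) = -U)
a(V) = 16
A(h) = -3 (A(h) = -3 + (-h + h)*(-59 + h) = -3 + 0*(-59 + h) = -3 + 0 = -3)
-A(a((9 + 0)*(-6 + 7))) = -1*(-3) = 3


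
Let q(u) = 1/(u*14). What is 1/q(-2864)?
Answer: -40096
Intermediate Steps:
q(u) = 1/(14*u)
1/q(-2864) = 1/((1/14)/(-2864)) = 1/((1/14)*(-1/2864)) = 1/(-1/40096) = -40096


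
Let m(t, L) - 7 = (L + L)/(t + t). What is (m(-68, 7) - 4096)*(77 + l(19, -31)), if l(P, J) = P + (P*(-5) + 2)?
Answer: -834177/68 ≈ -12267.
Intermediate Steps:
l(P, J) = 2 - 4*P (l(P, J) = P + (-5*P + 2) = P + (2 - 5*P) = 2 - 4*P)
m(t, L) = 7 + L/t (m(t, L) = 7 + (L + L)/(t + t) = 7 + (2*L)/((2*t)) = 7 + (2*L)*(1/(2*t)) = 7 + L/t)
(m(-68, 7) - 4096)*(77 + l(19, -31)) = ((7 + 7/(-68)) - 4096)*(77 + (2 - 4*19)) = ((7 + 7*(-1/68)) - 4096)*(77 + (2 - 76)) = ((7 - 7/68) - 4096)*(77 - 74) = (469/68 - 4096)*3 = -278059/68*3 = -834177/68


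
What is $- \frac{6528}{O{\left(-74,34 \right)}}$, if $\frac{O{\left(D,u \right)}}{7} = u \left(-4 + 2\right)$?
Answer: $\frac{96}{7} \approx 13.714$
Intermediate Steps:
$O{\left(D,u \right)} = - 14 u$ ($O{\left(D,u \right)} = 7 u \left(-4 + 2\right) = 7 u \left(-2\right) = 7 \left(- 2 u\right) = - 14 u$)
$- \frac{6528}{O{\left(-74,34 \right)}} = - \frac{6528}{\left(-14\right) 34} = - \frac{6528}{-476} = \left(-6528\right) \left(- \frac{1}{476}\right) = \frac{96}{7}$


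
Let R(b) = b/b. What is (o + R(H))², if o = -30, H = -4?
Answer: 841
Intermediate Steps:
R(b) = 1
(o + R(H))² = (-30 + 1)² = (-29)² = 841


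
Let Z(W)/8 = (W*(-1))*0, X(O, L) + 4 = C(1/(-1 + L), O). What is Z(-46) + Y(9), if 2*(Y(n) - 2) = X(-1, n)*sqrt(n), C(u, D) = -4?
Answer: -10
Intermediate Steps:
X(O, L) = -8 (X(O, L) = -4 - 4 = -8)
Z(W) = 0 (Z(W) = 8*((W*(-1))*0) = 8*(-W*0) = 8*0 = 0)
Y(n) = 2 - 4*sqrt(n) (Y(n) = 2 + (-8*sqrt(n))/2 = 2 - 4*sqrt(n))
Z(-46) + Y(9) = 0 + (2 - 4*sqrt(9)) = 0 + (2 - 4*3) = 0 + (2 - 12) = 0 - 10 = -10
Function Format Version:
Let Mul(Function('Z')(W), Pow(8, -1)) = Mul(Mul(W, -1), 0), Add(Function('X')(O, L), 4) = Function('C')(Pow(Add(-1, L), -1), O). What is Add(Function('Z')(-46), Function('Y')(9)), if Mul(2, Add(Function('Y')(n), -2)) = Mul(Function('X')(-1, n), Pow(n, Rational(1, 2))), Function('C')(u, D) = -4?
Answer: -10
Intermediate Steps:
Function('X')(O, L) = -8 (Function('X')(O, L) = Add(-4, -4) = -8)
Function('Z')(W) = 0 (Function('Z')(W) = Mul(8, Mul(Mul(W, -1), 0)) = Mul(8, Mul(Mul(-1, W), 0)) = Mul(8, 0) = 0)
Function('Y')(n) = Add(2, Mul(-4, Pow(n, Rational(1, 2)))) (Function('Y')(n) = Add(2, Mul(Rational(1, 2), Mul(-8, Pow(n, Rational(1, 2))))) = Add(2, Mul(-4, Pow(n, Rational(1, 2)))))
Add(Function('Z')(-46), Function('Y')(9)) = Add(0, Add(2, Mul(-4, Pow(9, Rational(1, 2))))) = Add(0, Add(2, Mul(-4, 3))) = Add(0, Add(2, -12)) = Add(0, -10) = -10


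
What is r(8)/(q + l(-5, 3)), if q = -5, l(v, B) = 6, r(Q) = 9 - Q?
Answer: 1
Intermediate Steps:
r(8)/(q + l(-5, 3)) = (9 - 1*8)/(-5 + 6) = (9 - 8)/1 = 1*1 = 1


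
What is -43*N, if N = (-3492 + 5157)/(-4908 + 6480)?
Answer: -23865/524 ≈ -45.544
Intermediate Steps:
N = 555/524 (N = 1665/1572 = 1665*(1/1572) = 555/524 ≈ 1.0592)
-43*N = -43*555/524 = -23865/524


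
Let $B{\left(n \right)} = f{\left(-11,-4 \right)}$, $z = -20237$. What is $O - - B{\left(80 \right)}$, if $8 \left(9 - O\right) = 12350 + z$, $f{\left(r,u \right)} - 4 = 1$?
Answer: $\frac{7999}{8} \approx 999.88$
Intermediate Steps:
$f{\left(r,u \right)} = 5$ ($f{\left(r,u \right)} = 4 + 1 = 5$)
$B{\left(n \right)} = 5$
$O = \frac{7959}{8}$ ($O = 9 - \frac{12350 - 20237}{8} = 9 - - \frac{7887}{8} = 9 + \frac{7887}{8} = \frac{7959}{8} \approx 994.88$)
$O - - B{\left(80 \right)} = \frac{7959}{8} - \left(-1\right) 5 = \frac{7959}{8} - -5 = \frac{7959}{8} + 5 = \frac{7999}{8}$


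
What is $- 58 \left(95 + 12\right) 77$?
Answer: $-477862$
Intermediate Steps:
$- 58 \left(95 + 12\right) 77 = \left(-58\right) 107 \cdot 77 = \left(-6206\right) 77 = -477862$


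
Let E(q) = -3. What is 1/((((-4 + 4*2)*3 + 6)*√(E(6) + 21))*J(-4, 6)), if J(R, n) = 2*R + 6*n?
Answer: √2/3024 ≈ 0.00046766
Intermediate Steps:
1/((((-4 + 4*2)*3 + 6)*√(E(6) + 21))*J(-4, 6)) = 1/((((-4 + 4*2)*3 + 6)*√(-3 + 21))*(2*(-4) + 6*6)) = 1/((((-4 + 8)*3 + 6)*√18)*(-8 + 36)) = 1/(((4*3 + 6)*(3*√2))*28) = 1/(((12 + 6)*(3*√2))*28) = 1/((18*(3*√2))*28) = 1/((54*√2)*28) = 1/(1512*√2) = √2/3024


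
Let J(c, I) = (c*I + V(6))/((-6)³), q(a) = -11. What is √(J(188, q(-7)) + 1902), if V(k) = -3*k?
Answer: 137*√33/18 ≈ 43.723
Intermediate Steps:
J(c, I) = 1/12 - I*c/216 (J(c, I) = (c*I - 3*6)/((-6)³) = (I*c - 18)/(-216) = (-18 + I*c)*(-1/216) = 1/12 - I*c/216)
√(J(188, q(-7)) + 1902) = √((1/12 - 1/216*(-11)*188) + 1902) = √((1/12 + 517/54) + 1902) = √(1043/108 + 1902) = √(206459/108) = 137*√33/18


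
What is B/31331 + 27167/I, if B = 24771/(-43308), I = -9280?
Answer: -3071889076933/1049322813120 ≈ -2.9275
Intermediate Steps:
B = -8257/14436 (B = 24771*(-1/43308) = -8257/14436 ≈ -0.57197)
B/31331 + 27167/I = -8257/14436/31331 + 27167/(-9280) = -8257/14436*1/31331 + 27167*(-1/9280) = -8257/452294316 - 27167/9280 = -3071889076933/1049322813120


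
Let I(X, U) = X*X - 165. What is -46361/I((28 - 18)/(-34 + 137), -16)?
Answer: 70263407/250055 ≈ 280.99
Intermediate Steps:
I(X, U) = -165 + X² (I(X, U) = X² - 165 = -165 + X²)
-46361/I((28 - 18)/(-34 + 137), -16) = -46361/(-165 + ((28 - 18)/(-34 + 137))²) = -46361/(-165 + (10/103)²) = -46361/(-165 + 100/10609) = -46361/(-1750385/10609) = -46361*(-10609/1750385) = 70263407/250055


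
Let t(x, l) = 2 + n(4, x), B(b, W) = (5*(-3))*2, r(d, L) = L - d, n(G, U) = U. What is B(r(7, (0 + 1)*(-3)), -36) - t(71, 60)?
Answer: -103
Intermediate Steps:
B(b, W) = -30 (B(b, W) = -15*2 = -30)
t(x, l) = 2 + x
B(r(7, (0 + 1)*(-3)), -36) - t(71, 60) = -30 - (2 + 71) = -30 - 1*73 = -30 - 73 = -103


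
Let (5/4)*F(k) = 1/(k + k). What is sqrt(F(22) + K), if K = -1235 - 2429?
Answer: 3*I*sqrt(1231505)/55 ≈ 60.531*I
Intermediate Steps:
K = -3664
F(k) = 2/(5*k) (F(k) = 4/(5*(k + k)) = 4/(5*((2*k))) = 4*(1/(2*k))/5 = 2/(5*k))
sqrt(F(22) + K) = sqrt((2/5)/22 - 3664) = sqrt((2/5)*(1/22) - 3664) = sqrt(1/55 - 3664) = sqrt(-201519/55) = 3*I*sqrt(1231505)/55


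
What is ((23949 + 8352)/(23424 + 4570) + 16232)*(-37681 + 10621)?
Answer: -6148450198770/13997 ≈ -4.3927e+8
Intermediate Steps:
((23949 + 8352)/(23424 + 4570) + 16232)*(-37681 + 10621) = (32301/27994 + 16232)*(-27060) = (454430909/27994)*(-27060) = -6148450198770/13997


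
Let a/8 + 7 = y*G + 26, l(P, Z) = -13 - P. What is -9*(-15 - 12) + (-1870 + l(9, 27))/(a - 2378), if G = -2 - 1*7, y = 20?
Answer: 446365/1833 ≈ 243.52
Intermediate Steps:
G = -9 (G = -2 - 7 = -9)
a = -1288 (a = -56 + 8*(20*(-9) + 26) = -56 + 8*(-180 + 26) = -56 + 8*(-154) = -56 - 1232 = -1288)
-9*(-15 - 12) + (-1870 + l(9, 27))/(a - 2378) = -9*(-15 - 12) + (-1870 + (-13 - 1*9))/(-1288 - 2378) = -9*(-27) + (-1870 + (-13 - 9))/(-3666) = 243 + (-1870 - 22)*(-1/3666) = 243 - 1892*(-1/3666) = 243 + 946/1833 = 446365/1833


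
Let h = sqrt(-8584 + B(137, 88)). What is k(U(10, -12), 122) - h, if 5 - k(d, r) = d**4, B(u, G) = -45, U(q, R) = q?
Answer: -9995 - I*sqrt(8629) ≈ -9995.0 - 92.892*I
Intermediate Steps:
h = I*sqrt(8629) (h = sqrt(-8584 - 45) = sqrt(-8629) = I*sqrt(8629) ≈ 92.892*I)
k(d, r) = 5 - d**4
k(U(10, -12), 122) - h = (5 - 1*10**4) - I*sqrt(8629) = (5 - 1*10000) - I*sqrt(8629) = (5 - 10000) - I*sqrt(8629) = -9995 - I*sqrt(8629)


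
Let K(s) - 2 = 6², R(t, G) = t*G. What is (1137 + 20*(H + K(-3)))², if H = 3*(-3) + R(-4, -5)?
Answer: 4481689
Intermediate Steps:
R(t, G) = G*t
K(s) = 38 (K(s) = 2 + 6² = 2 + 36 = 38)
H = 11 (H = 3*(-3) - 5*(-4) = -9 + 20 = 11)
(1137 + 20*(H + K(-3)))² = (1137 + 20*(11 + 38))² = (1137 + 20*49)² = (1137 + 980)² = 2117² = 4481689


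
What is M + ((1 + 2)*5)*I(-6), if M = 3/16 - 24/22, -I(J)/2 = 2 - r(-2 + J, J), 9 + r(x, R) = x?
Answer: -100479/176 ≈ -570.90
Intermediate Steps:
r(x, R) = -9 + x
I(J) = -26 + 2*J (I(J) = -2*(2 - (-9 + (-2 + J))) = -2*(2 - (-11 + J)) = -2*(2 + (11 - J)) = -2*(13 - J) = -26 + 2*J)
M = -159/176 (M = 3*(1/16) - 24*1/22 = 3/16 - 12/11 = -159/176 ≈ -0.90341)
M + ((1 + 2)*5)*I(-6) = -159/176 + ((1 + 2)*5)*(-26 + 2*(-6)) = -159/176 + (3*5)*(-26 - 12) = -159/176 + 15*(-38) = -159/176 - 570 = -100479/176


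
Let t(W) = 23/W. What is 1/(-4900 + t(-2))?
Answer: -2/9823 ≈ -0.00020360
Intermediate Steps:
1/(-4900 + t(-2)) = 1/(-4900 + 23/(-2)) = 1/(-4900 + 23*(-½)) = 1/(-4900 - 23/2) = 1/(-9823/2) = -2/9823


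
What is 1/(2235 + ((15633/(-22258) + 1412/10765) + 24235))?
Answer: 239607370/6342270222951 ≈ 3.7779e-5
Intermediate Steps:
1/(2235 + ((15633/(-22258) + 1412/10765) + 24235)) = 1/(2235 + ((15633*(-1/22258) + 1412*(1/10765)) + 24235)) = 1/(2235 + ((-15633/22258 + 1412/10765) + 24235)) = 1/(2235 + (-136860949/239607370 + 24235)) = 1/(2235 + 5806747751001/239607370) = 1/(6342270222951/239607370) = 239607370/6342270222951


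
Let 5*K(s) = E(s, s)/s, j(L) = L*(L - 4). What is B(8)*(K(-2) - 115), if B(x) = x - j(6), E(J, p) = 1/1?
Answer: 2302/5 ≈ 460.40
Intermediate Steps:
E(J, p) = 1
j(L) = L*(-4 + L)
K(s) = 1/(5*s) (K(s) = (1/s)/5 = 1/(5*s))
B(x) = -12 + x (B(x) = x - 6*(-4 + 6) = x - 6*2 = x - 1*12 = x - 12 = -12 + x)
B(8)*(K(-2) - 115) = (-12 + 8)*((⅕)/(-2) - 115) = -4*((⅕)*(-½) - 115) = -4*(-⅒ - 115) = -4*(-1151/10) = 2302/5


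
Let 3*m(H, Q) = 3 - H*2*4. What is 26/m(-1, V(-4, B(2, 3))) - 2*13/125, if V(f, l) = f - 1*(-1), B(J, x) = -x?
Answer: 9464/1375 ≈ 6.8829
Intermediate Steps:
V(f, l) = 1 + f (V(f, l) = f + 1 = 1 + f)
m(H, Q) = 1 - 8*H/3 (m(H, Q) = (3 - H*2*4)/3 = (3 - 2*H*4)/3 = (3 - 8*H)/3 = 1 - 8*H/3)
26/m(-1, V(-4, B(2, 3))) - 2*13/125 = 26/(1 - 8/3*(-1)) - 2*13/125 = 26/(1 + 8/3) - 26*1/125 = 26/(11/3) - 26/125 = 26*(3/11) - 26/125 = 78/11 - 26/125 = 9464/1375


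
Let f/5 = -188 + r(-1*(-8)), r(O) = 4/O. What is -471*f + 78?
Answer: 883281/2 ≈ 4.4164e+5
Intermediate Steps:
f = -1875/2 (f = 5*(-188 + 4/((-1*(-8)))) = 5*(-188 + 4/8) = 5*(-188 + 4*(⅛)) = 5*(-188 + ½) = 5*(-375/2) = -1875/2 ≈ -937.50)
-471*f + 78 = -471*(-1875/2) + 78 = 883125/2 + 78 = 883281/2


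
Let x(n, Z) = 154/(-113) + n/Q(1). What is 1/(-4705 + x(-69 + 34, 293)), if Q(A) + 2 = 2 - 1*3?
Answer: -339/1591502 ≈ -0.00021301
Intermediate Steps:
Q(A) = -3 (Q(A) = -2 + (2 - 1*3) = -2 + (2 - 3) = -2 - 1 = -3)
x(n, Z) = -154/113 - n/3 (x(n, Z) = 154/(-113) + n/(-3) = 154*(-1/113) + n*(-⅓) = -154/113 - n/3)
1/(-4705 + x(-69 + 34, 293)) = 1/(-4705 + (-154/113 - (-69 + 34)/3)) = 1/(-4705 + (-154/113 - ⅓*(-35))) = 1/(-4705 + (-154/113 + 35/3)) = 1/(-4705 + 3493/339) = 1/(-1591502/339) = -339/1591502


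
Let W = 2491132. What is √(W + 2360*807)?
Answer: 2*√1098913 ≈ 2096.6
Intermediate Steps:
√(W + 2360*807) = √(2491132 + 2360*807) = √(2491132 + 1904520) = √4395652 = 2*√1098913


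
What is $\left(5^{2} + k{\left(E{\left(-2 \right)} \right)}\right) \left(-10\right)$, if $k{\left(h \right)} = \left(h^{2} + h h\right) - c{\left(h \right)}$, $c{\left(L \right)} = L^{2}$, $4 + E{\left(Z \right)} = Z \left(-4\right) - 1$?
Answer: $-340$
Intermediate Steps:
$E{\left(Z \right)} = -5 - 4 Z$ ($E{\left(Z \right)} = -4 + \left(Z \left(-4\right) - 1\right) = -4 - \left(1 + 4 Z\right) = -5 - 4 Z$)
$k{\left(h \right)} = h^{2}$ ($k{\left(h \right)} = \left(h^{2} + h h\right) - h^{2} = \left(h^{2} + h^{2}\right) - h^{2} = 2 h^{2} - h^{2} = h^{2}$)
$\left(5^{2} + k{\left(E{\left(-2 \right)} \right)}\right) \left(-10\right) = \left(5^{2} + \left(-5 - -8\right)^{2}\right) \left(-10\right) = \left(25 + \left(-5 + 8\right)^{2}\right) \left(-10\right) = \left(25 + 3^{2}\right) \left(-10\right) = \left(25 + 9\right) \left(-10\right) = 34 \left(-10\right) = -340$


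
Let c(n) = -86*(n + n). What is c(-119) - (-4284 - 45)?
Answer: 24797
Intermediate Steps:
c(n) = -172*n
c(-119) - (-4284 - 45) = -172*(-119) - (-4284 - 45) = 20468 - 1*(-4329) = 20468 + 4329 = 24797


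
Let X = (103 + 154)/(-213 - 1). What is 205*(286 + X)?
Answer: 12494135/214 ≈ 58384.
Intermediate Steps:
X = -257/214 (X = 257/(-214) = 257*(-1/214) = -257/214 ≈ -1.2009)
205*(286 + X) = 205*(286 - 257/214) = 205*(60947/214) = 12494135/214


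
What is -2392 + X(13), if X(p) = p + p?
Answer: -2366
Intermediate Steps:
X(p) = 2*p
-2392 + X(13) = -2392 + 2*13 = -2392 + 26 = -2366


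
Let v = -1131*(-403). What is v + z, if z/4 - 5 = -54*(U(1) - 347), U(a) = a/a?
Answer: 530549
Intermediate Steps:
U(a) = 1
v = 455793
z = 74756 (z = 20 + 4*(-54*(1 - 347)) = 20 + 4*(-54*(-346)) = 20 + 4*18684 = 20 + 74736 = 74756)
v + z = 455793 + 74756 = 530549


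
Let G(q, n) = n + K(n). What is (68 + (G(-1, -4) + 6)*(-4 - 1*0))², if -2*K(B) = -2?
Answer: 3136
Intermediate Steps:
K(B) = 1 (K(B) = -½*(-2) = 1)
G(q, n) = 1 + n (G(q, n) = n + 1 = 1 + n)
(68 + (G(-1, -4) + 6)*(-4 - 1*0))² = (68 + ((1 - 4) + 6)*(-4 - 1*0))² = (68 + (-3 + 6)*(-4 + 0))² = (68 + 3*(-4))² = (68 - 12)² = 56² = 3136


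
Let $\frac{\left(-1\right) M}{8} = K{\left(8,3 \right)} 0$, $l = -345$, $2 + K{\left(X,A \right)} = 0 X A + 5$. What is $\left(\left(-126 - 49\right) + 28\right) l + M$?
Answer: $50715$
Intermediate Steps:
$K{\left(X,A \right)} = 3$ ($K{\left(X,A \right)} = -2 + \left(0 X A + 5\right) = -2 + \left(0 A + 5\right) = -2 + \left(0 + 5\right) = -2 + 5 = 3$)
$M = 0$ ($M = - 8 \cdot 3 \cdot 0 = \left(-8\right) 0 = 0$)
$\left(\left(-126 - 49\right) + 28\right) l + M = \left(\left(-126 - 49\right) + 28\right) \left(-345\right) + 0 = \left(-175 + 28\right) \left(-345\right) + 0 = \left(-147\right) \left(-345\right) + 0 = 50715 + 0 = 50715$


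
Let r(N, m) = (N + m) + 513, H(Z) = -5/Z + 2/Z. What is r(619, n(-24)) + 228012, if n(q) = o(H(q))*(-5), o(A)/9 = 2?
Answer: 229054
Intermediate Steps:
H(Z) = -3/Z
o(A) = 18 (o(A) = 9*2 = 18)
n(q) = -90 (n(q) = 18*(-5) = -90)
r(N, m) = 513 + N + m
r(619, n(-24)) + 228012 = (513 + 619 - 90) + 228012 = 1042 + 228012 = 229054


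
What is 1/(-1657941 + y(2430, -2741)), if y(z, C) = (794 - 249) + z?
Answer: -1/1654966 ≈ -6.0424e-7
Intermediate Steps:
y(z, C) = 545 + z
1/(-1657941 + y(2430, -2741)) = 1/(-1657941 + (545 + 2430)) = 1/(-1657941 + 2975) = 1/(-1654966) = -1/1654966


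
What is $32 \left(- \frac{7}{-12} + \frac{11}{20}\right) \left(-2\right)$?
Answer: $- \frac{1088}{15} \approx -72.533$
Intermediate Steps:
$32 \left(- \frac{7}{-12} + \frac{11}{20}\right) \left(-2\right) = 32 \left(\left(-7\right) \left(- \frac{1}{12}\right) + 11 \cdot \frac{1}{20}\right) \left(-2\right) = 32 \left(\frac{7}{12} + \frac{11}{20}\right) \left(-2\right) = 32 \cdot \frac{17}{15} \left(-2\right) = \frac{544}{15} \left(-2\right) = - \frac{1088}{15}$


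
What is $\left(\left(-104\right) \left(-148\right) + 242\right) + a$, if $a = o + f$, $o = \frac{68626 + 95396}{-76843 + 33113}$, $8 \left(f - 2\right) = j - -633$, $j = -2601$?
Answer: $\frac{336420339}{21865} \approx 15386.0$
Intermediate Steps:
$f = -244$ ($f = 2 + \frac{-2601 - -633}{8} = 2 + \frac{-2601 + 633}{8} = 2 + \frac{1}{8} \left(-1968\right) = 2 - 246 = -244$)
$o = - \frac{82011}{21865}$ ($o = \frac{164022}{-43730} = 164022 \left(- \frac{1}{43730}\right) = - \frac{82011}{21865} \approx -3.7508$)
$a = - \frac{5417071}{21865}$ ($a = - \frac{82011}{21865} - 244 = - \frac{5417071}{21865} \approx -247.75$)
$\left(\left(-104\right) \left(-148\right) + 242\right) + a = \left(\left(-104\right) \left(-148\right) + 242\right) - \frac{5417071}{21865} = \left(15392 + 242\right) - \frac{5417071}{21865} = 15634 - \frac{5417071}{21865} = \frac{336420339}{21865}$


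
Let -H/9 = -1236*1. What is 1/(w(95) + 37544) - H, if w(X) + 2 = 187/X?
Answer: -39675714853/3566677 ≈ -11124.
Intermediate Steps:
w(X) = -2 + 187/X
H = 11124 (H = -(-11124) = -9*(-1236) = 11124)
1/(w(95) + 37544) - H = 1/((-2 + 187/95) + 37544) - 1*11124 = 1/((-2 + 187*(1/95)) + 37544) - 11124 = 1/((-2 + 187/95) + 37544) - 11124 = 1/(-3/95 + 37544) - 11124 = 1/(3566677/95) - 11124 = 95/3566677 - 11124 = -39675714853/3566677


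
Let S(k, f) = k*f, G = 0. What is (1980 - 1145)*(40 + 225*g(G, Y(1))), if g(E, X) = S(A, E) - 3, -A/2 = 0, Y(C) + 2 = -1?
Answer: -530225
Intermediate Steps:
Y(C) = -3 (Y(C) = -2 - 1 = -3)
A = 0 (A = -2*0 = 0)
S(k, f) = f*k
g(E, X) = -3 (g(E, X) = E*0 - 3 = 0 - 3 = -3)
(1980 - 1145)*(40 + 225*g(G, Y(1))) = (1980 - 1145)*(40 + 225*(-3)) = 835*(40 - 675) = 835*(-635) = -530225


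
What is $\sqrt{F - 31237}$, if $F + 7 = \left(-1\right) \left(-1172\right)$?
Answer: $2 i \sqrt{7518} \approx 173.41 i$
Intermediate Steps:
$F = 1165$ ($F = -7 - -1172 = -7 + 1172 = 1165$)
$\sqrt{F - 31237} = \sqrt{1165 - 31237} = \sqrt{-30072} = 2 i \sqrt{7518}$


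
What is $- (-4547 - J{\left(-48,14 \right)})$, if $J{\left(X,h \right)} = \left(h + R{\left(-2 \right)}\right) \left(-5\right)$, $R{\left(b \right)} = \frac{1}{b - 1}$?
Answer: $\frac{13436}{3} \approx 4478.7$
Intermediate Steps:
$R{\left(b \right)} = \frac{1}{-1 + b}$
$J{\left(X,h \right)} = \frac{5}{3} - 5 h$ ($J{\left(X,h \right)} = \left(h + \frac{1}{-1 - 2}\right) \left(-5\right) = \left(h + \frac{1}{-3}\right) \left(-5\right) = \left(h - \frac{1}{3}\right) \left(-5\right) = \left(- \frac{1}{3} + h\right) \left(-5\right) = \frac{5}{3} - 5 h$)
$- (-4547 - J{\left(-48,14 \right)}) = - (-4547 - \left(\frac{5}{3} - 70\right)) = - (-4547 - - \frac{205}{3}) = - (-4547 + \frac{205}{3}) = \left(-1\right) \left(- \frac{13436}{3}\right) = \frac{13436}{3}$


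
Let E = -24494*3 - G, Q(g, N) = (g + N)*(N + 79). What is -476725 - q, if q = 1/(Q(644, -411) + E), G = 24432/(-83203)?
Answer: -5982970107068247/12550149682 ≈ -4.7673e+5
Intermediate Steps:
Q(g, N) = (79 + N)*(N + g) (Q(g, N) = (N + g)*(79 + N) = (79 + N)*(N + g))
G = -24432/83203 (G = 24432*(-1/83203) = -24432/83203 ≈ -0.29364)
E = -6113898414/83203 (E = -24494*3 - 1*(-24432/83203) = -73482 + 24432/83203 = -6113898414/83203 ≈ -73482.)
q = -83203/12550149682 (q = 1/(((-411)**2 + 79*(-411) + 79*644 - 411*644) - 6113898414/83203) = 1/((168921 - 32469 + 50876 - 264684) - 6113898414/83203) = 1/(-77356 - 6113898414/83203) = 1/(-12550149682/83203) = -83203/12550149682 ≈ -6.6296e-6)
-476725 - q = -476725 - 1*(-83203/12550149682) = -476725 + 83203/12550149682 = -5982970107068247/12550149682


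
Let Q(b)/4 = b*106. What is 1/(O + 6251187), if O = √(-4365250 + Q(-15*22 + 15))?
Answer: 6251187/39077343407779 - I*√4498810/39077343407779 ≈ 1.5997e-7 - 5.4278e-11*I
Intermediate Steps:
Q(b) = 424*b (Q(b) = 4*(b*106) = 4*(106*b) = 424*b)
O = I*√4498810 (O = √(-4365250 + 424*(-15*22 + 15)) = √(-4365250 + 424*(-330 + 15)) = √(-4365250 + 424*(-315)) = √(-4365250 - 133560) = √(-4498810) = I*√4498810 ≈ 2121.0*I)
1/(O + 6251187) = 1/(I*√4498810 + 6251187) = 1/(6251187 + I*√4498810)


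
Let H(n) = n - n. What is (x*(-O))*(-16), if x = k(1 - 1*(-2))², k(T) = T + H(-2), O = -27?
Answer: -3888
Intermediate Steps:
H(n) = 0
k(T) = T (k(T) = T + 0 = T)
x = 9 (x = (1 - 1*(-2))² = (1 + 2)² = 3² = 9)
(x*(-O))*(-16) = (9*(-1*(-27)))*(-16) = (9*27)*(-16) = 243*(-16) = -3888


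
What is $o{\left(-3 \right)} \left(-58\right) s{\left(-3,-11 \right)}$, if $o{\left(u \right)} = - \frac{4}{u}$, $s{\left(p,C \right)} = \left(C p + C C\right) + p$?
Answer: $- \frac{35032}{3} \approx -11677.0$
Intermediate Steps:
$s{\left(p,C \right)} = p + C^{2} + C p$ ($s{\left(p,C \right)} = \left(C p + C^{2}\right) + p = \left(C^{2} + C p\right) + p = p + C^{2} + C p$)
$o{\left(-3 \right)} \left(-58\right) s{\left(-3,-11 \right)} = - \frac{4}{-3} \left(-58\right) \left(-3 + \left(-11\right)^{2} - -33\right) = \left(-4\right) \left(- \frac{1}{3}\right) \left(-58\right) \left(-3 + 121 + 33\right) = \frac{4}{3} \left(-58\right) 151 = \left(- \frac{232}{3}\right) 151 = - \frac{35032}{3}$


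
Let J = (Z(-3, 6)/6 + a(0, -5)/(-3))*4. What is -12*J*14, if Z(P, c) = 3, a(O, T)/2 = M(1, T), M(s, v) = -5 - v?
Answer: -336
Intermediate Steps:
a(O, T) = -10 - 2*T (a(O, T) = 2*(-5 - T) = -10 - 2*T)
J = 2 (J = (3/6 + (-10 - 2*(-5))/(-3))*4 = (3*(⅙) + (-10 + 10)*(-⅓))*4 = (½ + 0*(-⅓))*4 = (½ + 0)*4 = (½)*4 = 2)
-12*J*14 = -12*2*14 = -24*14 = -336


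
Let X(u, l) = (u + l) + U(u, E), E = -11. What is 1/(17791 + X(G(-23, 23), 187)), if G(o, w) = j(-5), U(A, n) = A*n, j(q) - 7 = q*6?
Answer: 1/18208 ≈ 5.4921e-5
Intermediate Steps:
j(q) = 7 + 6*q (j(q) = 7 + q*6 = 7 + 6*q)
G(o, w) = -23 (G(o, w) = 7 + 6*(-5) = 7 - 30 = -23)
X(u, l) = l - 10*u (X(u, l) = (u + l) + u*(-11) = (l + u) - 11*u = l - 10*u)
1/(17791 + X(G(-23, 23), 187)) = 1/(17791 + (187 - 10*(-23))) = 1/(17791 + (187 + 230)) = 1/(17791 + 417) = 1/18208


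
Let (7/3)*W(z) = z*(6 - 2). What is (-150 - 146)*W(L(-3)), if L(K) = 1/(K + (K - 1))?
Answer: 3552/49 ≈ 72.490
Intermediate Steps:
L(K) = 1/(-1 + 2*K) (L(K) = 1/(K + (-1 + K)) = 1/(-1 + 2*K))
W(z) = 12*z/7 (W(z) = 3*(z*(6 - 2))/7 = 3*(z*4)/7 = 3*(4*z)/7 = 12*z/7)
(-150 - 146)*W(L(-3)) = (-150 - 146)*(12/(7*(-1 + 2*(-3)))) = -3552/(7*(-1 - 6)) = -3552/(7*(-7)) = -3552*(-1)/(7*7) = -296*(-12/49) = 3552/49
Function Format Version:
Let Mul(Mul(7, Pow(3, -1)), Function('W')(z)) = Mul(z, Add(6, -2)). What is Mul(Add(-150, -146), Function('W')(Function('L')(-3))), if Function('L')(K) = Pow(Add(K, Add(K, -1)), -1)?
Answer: Rational(3552, 49) ≈ 72.490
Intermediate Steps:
Function('L')(K) = Pow(Add(-1, Mul(2, K)), -1) (Function('L')(K) = Pow(Add(K, Add(-1, K)), -1) = Pow(Add(-1, Mul(2, K)), -1))
Function('W')(z) = Mul(Rational(12, 7), z) (Function('W')(z) = Mul(Rational(3, 7), Mul(z, Add(6, -2))) = Mul(Rational(3, 7), Mul(z, 4)) = Mul(Rational(3, 7), Mul(4, z)) = Mul(Rational(12, 7), z))
Mul(Add(-150, -146), Function('W')(Function('L')(-3))) = Mul(Add(-150, -146), Mul(Rational(12, 7), Pow(Add(-1, Mul(2, -3)), -1))) = Mul(-296, Mul(Rational(12, 7), Pow(Add(-1, -6), -1))) = Mul(-296, Mul(Rational(12, 7), Pow(-7, -1))) = Mul(-296, Mul(Rational(12, 7), Rational(-1, 7))) = Mul(-296, Rational(-12, 49)) = Rational(3552, 49)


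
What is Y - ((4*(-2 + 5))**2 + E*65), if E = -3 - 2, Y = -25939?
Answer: -25758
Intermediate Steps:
E = -5
Y - ((4*(-2 + 5))**2 + E*65) = -25939 - ((4*(-2 + 5))**2 - 5*65) = -25939 - ((4*3)**2 - 325) = -25939 - (12**2 - 325) = -25939 - (144 - 325) = -25939 - 1*(-181) = -25939 + 181 = -25758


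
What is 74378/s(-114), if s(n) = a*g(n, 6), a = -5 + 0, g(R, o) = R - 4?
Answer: 37189/295 ≈ 126.06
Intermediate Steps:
g(R, o) = -4 + R
a = -5
s(n) = 20 - 5*n (s(n) = -5*(-4 + n) = 20 - 5*n)
74378/s(-114) = 74378/(20 - 5*(-114)) = 74378/(20 + 570) = 74378/590 = 74378*(1/590) = 37189/295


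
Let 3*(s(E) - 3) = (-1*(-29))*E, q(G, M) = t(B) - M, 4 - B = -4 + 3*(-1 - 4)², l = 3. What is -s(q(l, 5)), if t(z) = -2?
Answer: 194/3 ≈ 64.667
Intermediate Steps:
B = -67 (B = 4 - (-4 + 3*(-1 - 4)²) = 4 - (-4 + 3*(-5)²) = 4 - (-4 + 3*25) = 4 - (-4 + 75) = 4 - 1*71 = 4 - 71 = -67)
q(G, M) = -2 - M
s(E) = 3 + 29*E/3 (s(E) = 3 + ((-1*(-29))*E)/3 = 3 + (29*E)/3 = 3 + 29*E/3)
-s(q(l, 5)) = -(3 + 29*(-2 - 1*5)/3) = -(3 + 29*(-2 - 5)/3) = -(3 + (29/3)*(-7)) = -(3 - 203/3) = -1*(-194/3) = 194/3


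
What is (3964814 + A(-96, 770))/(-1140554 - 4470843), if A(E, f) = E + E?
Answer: -3964622/5611397 ≈ -0.70653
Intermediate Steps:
A(E, f) = 2*E
(3964814 + A(-96, 770))/(-1140554 - 4470843) = (3964814 + 2*(-96))/(-1140554 - 4470843) = (3964814 - 192)/(-5611397) = 3964622*(-1/5611397) = -3964622/5611397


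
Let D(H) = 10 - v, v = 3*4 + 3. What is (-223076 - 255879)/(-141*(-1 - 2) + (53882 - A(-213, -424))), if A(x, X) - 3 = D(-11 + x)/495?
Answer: -47416545/5375899 ≈ -8.8202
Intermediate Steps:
v = 15 (v = 12 + 3 = 15)
D(H) = -5 (D(H) = 10 - 1*15 = 10 - 15 = -5)
A(x, X) = 296/99 (A(x, X) = 3 - 5/495 = 3 - 5*1/495 = 3 - 1/99 = 296/99)
(-223076 - 255879)/(-141*(-1 - 2) + (53882 - A(-213, -424))) = (-223076 - 255879)/(-141*(-1 - 2) + (53882 - 1*296/99)) = -478955/(-141*(-3) + (53882 - 296/99)) = -478955/(423 + 5334022/99) = -478955/5375899/99 = -478955*99/5375899 = -47416545/5375899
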